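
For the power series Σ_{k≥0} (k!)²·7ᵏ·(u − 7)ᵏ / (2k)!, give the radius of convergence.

Ratio test: |a_{k+1}/a_k| = (k+1)²/[(2k+1)·(2k+2)] · 7 → 7/4 as k → ∞.
The series converges when 7/4 · |u − 7| < 1, giving R = 4/7.

R = 4/7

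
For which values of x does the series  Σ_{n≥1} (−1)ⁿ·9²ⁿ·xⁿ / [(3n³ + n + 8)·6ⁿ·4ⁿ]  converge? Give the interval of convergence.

[-8/27, 8/27]

Apply the ratio test: |a_{n+1}| / |a_n| = [(3n³ + n + 8)/(3(n+1)³ + (n+1) + 8)] · 81/(6·4), which tends to 27/8 as n → ∞.
The series converges when 27/8 · |x| < 1, giving R = 8/27.
Check x = 8/27: the terms are on the order of 1/n³, so the series converges absolutely by comparison with the p-series (p = 3 > 1).
Check x = -8/27: the series is dominated by a constant times Σ 1/n³, which converges (p = 3 > 1).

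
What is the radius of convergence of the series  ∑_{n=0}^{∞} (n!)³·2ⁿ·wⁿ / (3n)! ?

The ratio of consecutive coefficients is (n+1)³/[(3n+1)·(3n+2)·(3n+3)] · 2 → 2/27.
Hence the series converges for |w| < 1/(2/27) = 27/2, so the radius of convergence is 27/2.

R = 27/2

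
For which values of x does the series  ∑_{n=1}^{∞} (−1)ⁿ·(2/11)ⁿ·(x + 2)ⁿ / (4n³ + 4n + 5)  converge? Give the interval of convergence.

The ratio of consecutive coefficients is [(4n³ + 4n + 5)/(4(n+1)³ + 4(n+1) + 5)] · 2/11 → 2/11.
Thus R = 1/(2/11) = 11/2.
Endpoint x = 7/2: the terms are on the order of 1/n³, so the series converges absolutely by comparison with the p-series (p = 3 > 1).
Endpoint x = -15/2: absolute convergence follows by limit comparison with Σ 1/n³.

[-15/2, 7/2]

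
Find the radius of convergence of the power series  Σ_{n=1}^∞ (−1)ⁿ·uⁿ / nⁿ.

R = ∞

By the Cauchy root test, |a_n|^(1/n) = 1/n → 0.
Since the n-th root of |a_n| tends to 0, the series converges for all real u; R = ∞.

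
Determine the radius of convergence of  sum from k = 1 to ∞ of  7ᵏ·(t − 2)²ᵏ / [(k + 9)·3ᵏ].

R = √21/7

Ratio test: |a_{k+1}/a_k| = [(k + 9)/((k+1) + 9)] · 7/3 → 7/3 as k → ∞.
Successive powers of (t − 2) differ by 2, so the series converges when |t − 2|² · 7/3 < 1, i.e. |t − 2| < √(3/7). So R = √21/7.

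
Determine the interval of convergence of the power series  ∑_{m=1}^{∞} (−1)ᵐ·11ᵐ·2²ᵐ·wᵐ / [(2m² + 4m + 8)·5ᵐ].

[-5/44, 5/44]

Ratio test: |a_{m+1}/a_m| = [(2m² + 4m + 8)/(2(m+1)² + 4(m+1) + 8)] · 11·4/5 → 44/5 as m → ∞.
Convergence for |w| · 44/5 < 1, i.e. |w| < 5/44. So R = 5/44.
Endpoint w = 5/44: the series is dominated by a constant times Σ 1/m², which converges (p = 2 > 1).
Endpoint w = -5/44: the series is dominated by a constant times Σ 1/m², which converges (p = 2 > 1).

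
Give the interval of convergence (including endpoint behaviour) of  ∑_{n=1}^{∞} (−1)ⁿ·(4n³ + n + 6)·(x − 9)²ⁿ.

Ratio test: |a_{n+1}/a_n| = (4(n+1)³ + (n+1) + 6)/(4n³ + n + 6) → 1 as n → ∞.
Successive powers of (x − 9) differ by 2, so the series converges when |x − 9|² · 1 < 1, i.e. |x − 9| < √(1) = 1. So R = 1.
Check x = 10: the n-th term does not approach 0; divergence by the term test.
Check x = 8: the terms have absolute value of order n³, which does not tend to 0, so the series diverges by the divergence test.

(8, 10)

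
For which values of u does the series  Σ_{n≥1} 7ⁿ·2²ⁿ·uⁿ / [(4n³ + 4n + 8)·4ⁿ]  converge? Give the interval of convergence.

[-1/7, 1/7]

The ratio of consecutive coefficients is [(4n³ + 4n + 8)/(4(n+1)³ + 4(n+1) + 8)] · 7·4/4 → 7.
The series converges when 7 · |u| < 1, giving R = 1/7.
Check u = 1/7: the terms are on the order of 1/n³, so the series converges absolutely by comparison with the p-series (p = 3 > 1).
Endpoint u = -1/7: the terms are on the order of 1/n³, so the series converges absolutely by comparison with the p-series (p = 3 > 1).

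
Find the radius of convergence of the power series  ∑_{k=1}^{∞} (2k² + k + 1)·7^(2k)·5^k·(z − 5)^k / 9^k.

R = 9/245

By the ratio test, |a_{k+1}/a_k| = [(2(k+1)² + (k+1) + 1)/(2k² + k + 1)] · 49·5/9 → 245/9.
Convergence for |z − 5| · 245/9 < 1, i.e. |z − 5| < 9/245. So R = 9/245.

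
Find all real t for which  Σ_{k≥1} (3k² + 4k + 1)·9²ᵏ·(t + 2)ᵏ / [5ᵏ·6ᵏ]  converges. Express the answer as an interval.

By the ratio test, |a_{k+1}/a_k| = [(3(k+1)² + 4(k+1) + 1)/(3k² + 4k + 1)] · 81/(5·6) → 27/10.
Convergence for |t + 2| · 27/10 < 1, i.e. |t + 2| < 10/27. So R = 10/27.
At t = -44/27: the terms have absolute value of order k², which does not tend to 0, so the series diverges by the divergence test.
When t = -64/27, the terms do not tend to 0, so the series diverges.

(-64/27, -44/27)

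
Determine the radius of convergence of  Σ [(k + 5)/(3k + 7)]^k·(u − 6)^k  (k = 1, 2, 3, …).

Applying the root test, |a_k|^(1/k) = (k + 5)/(3k + 7) → 1/3.
Convergence for |u − 6| · 1/3 < 1, i.e. |u − 6| < 3. So R = 3.

R = 3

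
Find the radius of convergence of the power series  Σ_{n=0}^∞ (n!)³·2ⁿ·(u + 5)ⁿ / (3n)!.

R = 27/2

Ratio test: |a_{n+1}/a_n| = (n+1)³/[(3n+1)·(3n+2)·(3n+3)] · 2 → 2/27 as n → ∞.
Hence the series converges for |u + 5| < 1/(2/27) = 27/2, so the radius of convergence is 27/2.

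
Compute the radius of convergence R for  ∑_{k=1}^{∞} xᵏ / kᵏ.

Root test: |a_k|^(1/k) = 1/k → 0.
Since the k-th root of |a_k| tends to 0, the series converges for all real x; R = ∞.

R = ∞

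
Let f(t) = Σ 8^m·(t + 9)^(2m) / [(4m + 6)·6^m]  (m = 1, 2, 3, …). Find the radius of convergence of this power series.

R = √3/2

By the ratio test, |a_{m+1}/a_m| = [(4m + 6)/(4(m+1) + 6)] · 8/6 → 4/3.
Writing y = (t + 9)², the series in y has radius 3/4, so |t + 9| < √(3/4) and R = √3/2.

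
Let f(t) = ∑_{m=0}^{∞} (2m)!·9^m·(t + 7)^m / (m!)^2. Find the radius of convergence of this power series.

R = 1/36

Apply the ratio test: |a_{m+1}| / |a_m| = (2m+1)·(2m+2)/(m+1)² · 9, which tends to 36 as m → ∞.
Thus R = 1/(36) = 1/36.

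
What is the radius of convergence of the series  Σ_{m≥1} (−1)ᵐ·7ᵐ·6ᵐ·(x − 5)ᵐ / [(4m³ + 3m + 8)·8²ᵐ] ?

Ratio test: |a_{m+1}/a_m| = [(4m³ + 3m + 8)/(4(m+1)³ + 3(m+1) + 8)] · 7·6/64 → 21/32 as m → ∞.
Thus R = 1/(21/32) = 32/21.

R = 32/21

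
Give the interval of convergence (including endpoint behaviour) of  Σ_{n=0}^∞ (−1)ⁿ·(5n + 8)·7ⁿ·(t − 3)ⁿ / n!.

(−∞, ∞)

Ratio test: |a_{n+1}/a_n| = (5(n+1) + 8)/(5n + 8) · 7 · 1/(n+1) → 0 as n → ∞.
The ratio tends to 0 regardless of t, hence R = ∞.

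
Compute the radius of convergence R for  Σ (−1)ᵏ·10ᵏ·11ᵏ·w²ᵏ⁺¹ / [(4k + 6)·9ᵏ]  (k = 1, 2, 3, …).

Ratio test: |a_{k+1}/a_k| = [(4k + 6)/(4(k+1) + 6)] · 10·11/9 → 110/9 as k → ∞.
Writing y = w², the series in y has radius 9/110, so |w| < √(9/110) and R = 3√110/110.

R = 3√110/110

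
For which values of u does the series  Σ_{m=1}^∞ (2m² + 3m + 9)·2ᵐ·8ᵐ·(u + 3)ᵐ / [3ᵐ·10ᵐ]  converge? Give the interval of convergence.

(-39/8, -9/8)

The ratio of consecutive coefficients is [(2(m+1)² + 3(m+1) + 9)/(2m² + 3m + 9)] · 2·8/(3·10) → 8/15.
Convergence for |u + 3| · 8/15 < 1, i.e. |u + 3| < 15/8. So R = 15/8.
Check u = -9/8: the terms do not tend to 0, so the series diverges.
When u = -39/8, the terms have absolute value of order m², which does not tend to 0, so the series diverges by the divergence test.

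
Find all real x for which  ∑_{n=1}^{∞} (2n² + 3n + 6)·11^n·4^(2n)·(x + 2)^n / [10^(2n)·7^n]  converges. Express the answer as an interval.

(-263/44, 87/44)

By the ratio test, |a_{n+1}/a_n| = [(2(n+1)² + 3(n+1) + 6)/(2n² + 3n + 6)] · 11·16/(100·7) → 44/175.
The series converges when 44/175 · |x + 2| < 1, giving R = 175/44.
When x = 87/44, the terms do not tend to 0, so the series diverges.
Check x = -263/44: the terms have absolute value of order n², which does not tend to 0, so the series diverges by the divergence test.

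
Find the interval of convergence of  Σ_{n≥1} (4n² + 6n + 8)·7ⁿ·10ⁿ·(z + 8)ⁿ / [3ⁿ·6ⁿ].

By the ratio test, |a_{n+1}/a_n| = [(4(n+1)² + 6(n+1) + 8)/(4n² + 6n + 8)] · 7·10/(3·6) → 35/9.
Hence the series converges for |z + 8| < 1/(35/9) = 9/35, so the radius of convergence is 9/35.
Endpoint z = -271/35: the terms have absolute value of order n², which does not tend to 0, so the series diverges by the divergence test.
Endpoint z = -289/35: the terms do not tend to 0, so the series diverges.

(-289/35, -271/35)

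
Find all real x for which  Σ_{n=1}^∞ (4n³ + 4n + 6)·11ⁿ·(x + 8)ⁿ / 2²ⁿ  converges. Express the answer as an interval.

The ratio of consecutive coefficients is [(4(n+1)³ + 4(n+1) + 6)/(4n³ + 4n + 6)] · 11/4 → 11/4.
Convergence for |x + 8| · 11/4 < 1, i.e. |x + 8| < 4/11. So R = 4/11.
Endpoint x = -84/11: the terms have absolute value of order n³, which does not tend to 0, so the series diverges by the divergence test.
Endpoint x = -92/11: the n-th term does not approach 0; divergence by the term test.

(-92/11, -84/11)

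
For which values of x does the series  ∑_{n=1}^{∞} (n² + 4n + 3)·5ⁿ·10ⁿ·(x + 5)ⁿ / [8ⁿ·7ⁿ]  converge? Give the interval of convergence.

Ratio test: |a_{n+1}/a_n| = [((n+1)² + 4(n+1) + 3)/(n² + 4n + 3)] · 5·10/(8·7) → 25/28 as n → ∞.
Thus R = 1/(25/28) = 28/25.
Endpoint x = -97/25: the terms have absolute value of order n², which does not tend to 0, so the series diverges by the divergence test.
Endpoint x = -153/25: the terms do not tend to 0, so the series diverges.

(-153/25, -97/25)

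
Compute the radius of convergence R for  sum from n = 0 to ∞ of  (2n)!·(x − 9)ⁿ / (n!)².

By the ratio test, |a_{n+1}/a_n| = (2n+1)·(2n+2)/(n+1)² → 4.
Convergence for |x − 9| · 4 < 1, i.e. |x − 9| < 1/4. So R = 1/4.

R = 1/4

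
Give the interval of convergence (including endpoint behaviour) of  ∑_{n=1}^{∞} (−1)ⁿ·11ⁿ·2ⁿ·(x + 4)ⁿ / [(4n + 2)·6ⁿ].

(-47/11, -41/11]

Ratio test: |a_{n+1}/a_n| = [(4n + 2)/(4(n+1) + 2)] · 11·2/6 → 11/3 as n → ∞.
Thus R = 1/(11/3) = 3/11.
At x = -41/11: the terms alternate in sign and decrease monotonically to 0 in absolute value (size ~ c/n), so the alternating series test gives convergence.
When x = -47/11, the terms are asymptotic to a nonzero constant times 1/n, so the series diverges by limit comparison with Σ 1/n.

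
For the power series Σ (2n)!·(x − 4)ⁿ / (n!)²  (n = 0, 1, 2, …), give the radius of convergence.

Apply the ratio test: |a_{n+1}| / |a_n| = (2n+1)·(2n+2)/(n+1)², which tends to 4 as n → ∞.
Convergence for |x − 4| · 4 < 1, i.e. |x − 4| < 1/4. So R = 1/4.

R = 1/4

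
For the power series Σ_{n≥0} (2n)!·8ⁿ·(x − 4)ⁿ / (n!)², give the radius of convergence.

R = 1/32

Apply the ratio test: |a_{n+1}| / |a_n| = (2n+1)·(2n+2)/(n+1)² · 8, which tends to 32 as n → ∞.
The series converges when 32 · |x − 4| < 1, giving R = 1/32.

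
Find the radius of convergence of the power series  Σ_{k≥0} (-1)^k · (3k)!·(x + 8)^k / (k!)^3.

R = 1/27

The ratio of consecutive coefficients is (3k+1)·(3k+2)·(3k+3)/(k+1)³ → 27.
The series converges when 27 · |x + 8| < 1, giving R = 1/27.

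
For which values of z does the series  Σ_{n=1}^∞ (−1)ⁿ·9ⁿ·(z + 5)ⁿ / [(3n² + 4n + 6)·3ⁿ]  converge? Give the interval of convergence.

[-16/3, -14/3]

Apply the ratio test: |a_{n+1}| / |a_n| = [(3n² + 4n + 6)/(3(n+1)² + 4(n+1) + 6)] · 9/3, which tends to 3 as n → ∞.
Convergence for |z + 5| · 3 < 1, i.e. |z + 5| < 1/3. So R = 1/3.
Endpoint z = -14/3: the series is dominated by a constant times Σ 1/n², which converges (p = 2 > 1).
At z = -16/3: absolute convergence follows by limit comparison with Σ 1/n².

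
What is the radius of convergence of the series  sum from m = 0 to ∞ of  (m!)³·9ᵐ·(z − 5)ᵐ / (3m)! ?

R = 3

Ratio test: |a_{m+1}/a_m| = (m+1)³/[(3m+1)·(3m+2)·(3m+3)] · 9 → 1/3 as m → ∞.
The series converges when 1/3 · |z − 5| < 1, giving R = 3.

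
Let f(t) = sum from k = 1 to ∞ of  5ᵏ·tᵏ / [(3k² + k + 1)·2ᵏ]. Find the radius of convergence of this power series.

R = 2/5

By the ratio test, |a_{k+1}/a_k| = [(3k² + k + 1)/(3(k+1)² + (k+1) + 1)] · 5/2 → 5/2.
Convergence for |t| · 5/2 < 1, i.e. |t| < 2/5. So R = 2/5.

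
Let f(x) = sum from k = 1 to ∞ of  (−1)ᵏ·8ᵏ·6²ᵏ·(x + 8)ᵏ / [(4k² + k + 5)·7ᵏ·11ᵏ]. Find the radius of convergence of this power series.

Apply the ratio test: |a_{k+1}| / |a_k| = [(4k² + k + 5)/(4(k+1)² + (k+1) + 5)] · 8·36/(7·11), which tends to 288/77 as k → ∞.
Thus R = 1/(288/77) = 77/288.

R = 77/288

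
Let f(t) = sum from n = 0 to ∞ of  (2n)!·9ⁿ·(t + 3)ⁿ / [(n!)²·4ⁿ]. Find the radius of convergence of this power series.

Apply the ratio test: |a_{n+1}| / |a_n| = (2n+1)·(2n+2)/(n+1)² · 9/4, which tends to 9 as n → ∞.
Convergence for |t + 3| · 9 < 1, i.e. |t + 3| < 1/9. So R = 1/9.

R = 1/9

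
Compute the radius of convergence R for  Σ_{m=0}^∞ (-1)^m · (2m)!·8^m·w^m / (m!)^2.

R = 1/32

By the ratio test, |a_{m+1}/a_m| = (2m+1)·(2m+2)/(m+1)² · 8 → 32.
The series converges when 32 · |w| < 1, giving R = 1/32.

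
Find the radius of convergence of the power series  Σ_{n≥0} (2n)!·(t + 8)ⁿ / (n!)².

R = 1/4

Apply the ratio test: |a_{n+1}| / |a_n| = (2n+1)·(2n+2)/(n+1)², which tends to 4 as n → ∞.
Convergence for |t + 8| · 4 < 1, i.e. |t + 8| < 1/4. So R = 1/4.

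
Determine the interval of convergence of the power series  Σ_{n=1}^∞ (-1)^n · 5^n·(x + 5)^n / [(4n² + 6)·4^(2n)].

The ratio of consecutive coefficients is [(4n² + 6)/(4(n+1)² + 6)] · 5/16 → 5/16.
Convergence for |x + 5| · 5/16 < 1, i.e. |x + 5| < 16/5. So R = 16/5.
At x = -9/5: absolute convergence follows by limit comparison with Σ 1/n².
Check x = -41/5: absolute convergence follows by limit comparison with Σ 1/n².

[-41/5, -9/5]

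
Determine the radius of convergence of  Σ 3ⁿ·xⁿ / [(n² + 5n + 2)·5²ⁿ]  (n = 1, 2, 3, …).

Apply the ratio test: |a_{n+1}| / |a_n| = [(n² + 5n + 2)/((n+1)² + 5(n+1) + 2)] · 3/25, which tends to 3/25 as n → ∞.
Thus R = 1/(3/25) = 25/3.

R = 25/3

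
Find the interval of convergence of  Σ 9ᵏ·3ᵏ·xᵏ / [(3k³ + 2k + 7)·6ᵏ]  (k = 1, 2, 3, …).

Ratio test: |a_{k+1}/a_k| = [(3k³ + 2k + 7)/(3(k+1)³ + 2(k+1) + 7)] · 9·3/6 → 9/2 as k → ∞.
Hence the series converges for |x| < 1/(9/2) = 2/9, so the radius of convergence is 2/9.
Endpoint x = 2/9: the terms are on the order of 1/k³, so the series converges absolutely by comparison with the p-series (p = 3 > 1).
Endpoint x = -2/9: absolute convergence follows by limit comparison with Σ 1/k³.

[-2/9, 2/9]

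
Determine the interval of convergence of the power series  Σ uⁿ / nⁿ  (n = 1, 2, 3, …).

By the Cauchy root test, |a_n|^(1/n) = 1/n → 0.
The limit is 0 for every u, so R = ∞.

(−∞, ∞)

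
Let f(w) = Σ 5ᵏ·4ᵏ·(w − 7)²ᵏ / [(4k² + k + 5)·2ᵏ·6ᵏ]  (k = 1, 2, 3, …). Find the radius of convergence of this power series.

Ratio test: |a_{k+1}/a_k| = [(4k² + k + 5)/(4(k+1)² + (k+1) + 5)] · 5·4/(2·6) → 5/3 as k → ∞.
Successive powers of (w − 7) differ by 2, so the series converges when |w − 7|² · 5/3 < 1, i.e. |w − 7| < √(3/5). So R = √15/5.

R = √15/5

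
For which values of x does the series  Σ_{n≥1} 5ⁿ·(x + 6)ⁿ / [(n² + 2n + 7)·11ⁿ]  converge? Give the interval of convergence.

Ratio test: |a_{n+1}/a_n| = [(n² + 2n + 7)/((n+1)² + 2(n+1) + 7)] · 5/11 → 5/11 as n → ∞.
Convergence for |x + 6| · 5/11 < 1, i.e. |x + 6| < 11/5. So R = 11/5.
Endpoint x = -19/5: the series is dominated by a constant times Σ 1/n², which converges (p = 2 > 1).
At x = -41/5: the series is dominated by a constant times Σ 1/n², which converges (p = 2 > 1).

[-41/5, -19/5]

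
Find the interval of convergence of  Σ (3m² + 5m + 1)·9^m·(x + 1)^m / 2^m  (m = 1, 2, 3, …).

Apply the ratio test: |a_{m+1}| / |a_m| = [(3(m+1)² + 5(m+1) + 1)/(3m² + 5m + 1)] · 9/2, which tends to 9/2 as m → ∞.
The series converges when 9/2 · |x + 1| < 1, giving R = 2/9.
When x = -7/9, the m-th term does not approach 0; divergence by the term test.
When x = -11/9, the m-th term does not approach 0; divergence by the term test.

(-11/9, -7/9)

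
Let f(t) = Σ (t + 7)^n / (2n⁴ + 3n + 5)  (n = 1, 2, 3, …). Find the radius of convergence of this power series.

R = 1

Ratio test: |a_{n+1}/a_n| = (2n⁴ + 3n + 5)/(2(n+1)⁴ + 3(n+1) + 5) → 1 as n → ∞.
Hence R = 1.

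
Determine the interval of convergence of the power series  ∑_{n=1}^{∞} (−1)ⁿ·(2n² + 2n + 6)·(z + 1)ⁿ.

(-2, 0)

The ratio of consecutive coefficients is (2(n+1)² + 2(n+1) + 6)/(2n² + 2n + 6) → 1.
Convergence for |z + 1| < 1, so R = 1.
When z = 0, the n-th term does not approach 0; divergence by the term test.
At z = -2: the terms do not tend to 0, so the series diverges.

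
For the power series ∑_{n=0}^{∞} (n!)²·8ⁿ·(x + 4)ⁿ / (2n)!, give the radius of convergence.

R = 1/2

Ratio test: |a_{n+1}/a_n| = (n+1)²/[(2n+1)·(2n+2)] · 8 → 2 as n → ∞.
Hence the series converges for |x + 4| < 1/(2) = 1/2, so the radius of convergence is 1/2.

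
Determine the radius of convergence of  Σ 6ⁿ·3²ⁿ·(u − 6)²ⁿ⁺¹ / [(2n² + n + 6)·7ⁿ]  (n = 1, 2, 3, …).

R = √42/18

By the ratio test, |a_{n+1}/a_n| = [(2n² + n + 6)/(2(n+1)² + (n+1) + 6)] · 6·9/7 → 54/7.
Writing y = (u − 6)², the series in y has radius 7/54, so |u − 6| < √(7/54) and R = √42/18.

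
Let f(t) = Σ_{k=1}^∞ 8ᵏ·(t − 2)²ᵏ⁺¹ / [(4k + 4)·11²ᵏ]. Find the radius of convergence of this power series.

The ratio of consecutive coefficients is [(4k + 4)/(4(k+1) + 4)] · 8/121 → 8/121.
Since the exponent of (t − 2) increases by 2 each term, convergence requires |t − 2|² < 121/8, hence R = 11√2/4.

R = 11√2/4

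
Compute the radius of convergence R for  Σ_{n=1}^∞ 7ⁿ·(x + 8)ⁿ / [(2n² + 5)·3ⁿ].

Apply the ratio test: |a_{n+1}| / |a_n| = [(2n² + 5)/(2(n+1)² + 5)] · 7/3, which tends to 7/3 as n → ∞.
The series converges when 7/3 · |x + 8| < 1, giving R = 3/7.

R = 3/7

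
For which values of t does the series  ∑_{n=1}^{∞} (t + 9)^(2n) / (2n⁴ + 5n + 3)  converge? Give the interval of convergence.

Apply the ratio test: |a_{n+1}| / |a_n| = (2n⁴ + 5n + 3)/(2(n+1)⁴ + 5(n+1) + 3), which tends to 1 as n → ∞.
Writing y = (t + 9)², the series in y has radius 1, so |t + 9| < √(1) = 1 and R = 1.
When t = -8, the terms are on the order of 1/n⁴, so the series converges absolutely by comparison with the p-series (p = 4 > 1).
When t = -10, absolute convergence follows by limit comparison with Σ 1/n⁴.

[-10, -8]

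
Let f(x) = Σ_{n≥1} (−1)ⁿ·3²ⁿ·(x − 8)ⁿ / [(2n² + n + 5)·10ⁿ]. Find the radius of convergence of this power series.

By the ratio test, |a_{n+1}/a_n| = [(2n² + n + 5)/(2(n+1)² + (n+1) + 5)] · 9/10 → 9/10.
Convergence for |x − 8| · 9/10 < 1, i.e. |x − 8| < 10/9. So R = 10/9.

R = 10/9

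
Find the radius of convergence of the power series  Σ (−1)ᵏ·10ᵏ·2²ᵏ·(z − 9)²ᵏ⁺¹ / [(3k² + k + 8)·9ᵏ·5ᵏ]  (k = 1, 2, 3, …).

Apply the ratio test: |a_{k+1}| / |a_k| = [(3k² + k + 8)/(3(k+1)² + (k+1) + 8)] · 10·4/(9·5), which tends to 8/9 as k → ∞.
Successive powers of (z − 9) differ by 2, so the series converges when |z − 9|² · 8/9 < 1, i.e. |z − 9| < √(9/8). So R = 3√2/4.

R = 3√2/4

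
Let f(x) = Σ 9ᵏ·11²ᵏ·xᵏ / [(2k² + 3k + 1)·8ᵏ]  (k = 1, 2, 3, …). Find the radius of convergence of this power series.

Ratio test: |a_{k+1}/a_k| = [(2k² + 3k + 1)/(2(k+1)² + 3(k+1) + 1)] · 9·121/8 → 1089/8 as k → ∞.
The series converges when 1089/8 · |x| < 1, giving R = 8/1089.

R = 8/1089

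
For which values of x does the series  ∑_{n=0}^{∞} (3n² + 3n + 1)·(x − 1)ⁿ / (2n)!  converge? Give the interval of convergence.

The ratio of consecutive coefficients is (3(n+1)² + 3(n+1) + 1)/(3n² + 3n + 1) · 1/[(2n+1)·(2n+2)] → 0.
Since the limit is 0 < 1 for every x, the series converges on all of ℝ and R = ∞.

(−∞, ∞)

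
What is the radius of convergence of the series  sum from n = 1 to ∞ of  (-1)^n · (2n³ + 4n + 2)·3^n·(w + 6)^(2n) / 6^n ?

R = √2

Apply the ratio test: |a_{n+1}| / |a_n| = [(2(n+1)³ + 4(n+1) + 2)/(2n³ + 4n + 2)] · 3/6, which tends to 1/2 as n → ∞.
Writing y = (w + 6)², the series in y has radius 2, so |w + 6| < √(2) and R = √2.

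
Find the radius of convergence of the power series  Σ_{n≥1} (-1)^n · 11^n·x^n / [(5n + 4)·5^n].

R = 5/11

The ratio of consecutive coefficients is [(5n + 4)/(5(n+1) + 4)] · 11/5 → 11/5.
Hence the series converges for |x| < 1/(11/5) = 5/11, so the radius of convergence is 5/11.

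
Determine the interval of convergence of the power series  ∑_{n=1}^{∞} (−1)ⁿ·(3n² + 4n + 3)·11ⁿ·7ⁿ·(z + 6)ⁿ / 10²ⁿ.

(-562/77, -362/77)

By the ratio test, |a_{n+1}/a_n| = [(3(n+1)² + 4(n+1) + 3)/(3n² + 4n + 3)] · 11·7/100 → 77/100.
Thus R = 1/(77/100) = 100/77.
Endpoint z = -362/77: the terms do not tend to 0, so the series diverges.
Endpoint z = -562/77: the n-th term does not approach 0; divergence by the term test.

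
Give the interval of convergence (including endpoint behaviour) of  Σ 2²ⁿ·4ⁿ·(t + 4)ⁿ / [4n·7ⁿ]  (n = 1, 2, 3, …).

[-71/16, -57/16)

Apply the ratio test: |a_{n+1}| / |a_n| = [4n/4(n+1)] · 4·4/7, which tends to 16/7 as n → ∞.
Thus R = 1/(16/7) = 7/16.
Endpoint t = -57/16: the terms are asymptotic to a nonzero constant times 1/n, so the series diverges by limit comparison with Σ 1/n.
At t = -71/16: convergence follows from the alternating series test (terms decrease monotonically to 0).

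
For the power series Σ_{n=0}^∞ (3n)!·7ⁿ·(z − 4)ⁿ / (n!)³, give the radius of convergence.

Ratio test: |a_{n+1}/a_n| = (3n+1)·(3n+2)·(3n+3)/(n+1)³ · 7 → 189 as n → ∞.
Hence the series converges for |z − 4| < 1/(189) = 1/189, so the radius of convergence is 1/189.

R = 1/189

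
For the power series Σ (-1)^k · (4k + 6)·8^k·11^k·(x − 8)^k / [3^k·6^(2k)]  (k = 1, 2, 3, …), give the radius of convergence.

R = 27/22

By the ratio test, |a_{k+1}/a_k| = [(4(k+1) + 6)/(4k + 6)] · 8·11/(3·36) → 22/27.
Thus R = 1/(22/27) = 27/22.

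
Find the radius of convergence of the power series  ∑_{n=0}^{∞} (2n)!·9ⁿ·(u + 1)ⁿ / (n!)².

R = 1/36

By the ratio test, |a_{n+1}/a_n| = (2n+1)·(2n+2)/(n+1)² · 9 → 36.
The series converges when 36 · |u + 1| < 1, giving R = 1/36.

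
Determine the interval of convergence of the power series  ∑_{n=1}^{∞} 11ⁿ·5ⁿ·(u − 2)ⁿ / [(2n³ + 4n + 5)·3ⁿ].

Apply the ratio test: |a_{n+1}| / |a_n| = [(2n³ + 4n + 5)/(2(n+1)³ + 4(n+1) + 5)] · 11·5/3, which tends to 55/3 as n → ∞.
Convergence for |u − 2| · 55/3 < 1, i.e. |u − 2| < 3/55. So R = 3/55.
At u = 113/55: the terms are on the order of 1/n³, so the series converges absolutely by comparison with the p-series (p = 3 > 1).
Endpoint u = 107/55: absolute convergence follows by limit comparison with Σ 1/n³.

[107/55, 113/55]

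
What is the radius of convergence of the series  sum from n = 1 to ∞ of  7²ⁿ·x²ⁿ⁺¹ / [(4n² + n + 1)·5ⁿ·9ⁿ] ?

R = 3√5/7

Apply the ratio test: |a_{n+1}| / |a_n| = [(4n² + n + 1)/(4(n+1)² + (n+1) + 1)] · 49/(5·9), which tends to 49/45 as n → ∞.
Since the exponent of x increases by 2 each term, convergence requires |x|² < 45/49, hence R = 3√5/7.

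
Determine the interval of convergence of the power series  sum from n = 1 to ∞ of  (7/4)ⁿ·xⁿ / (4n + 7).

[-4/7, 4/7)

Ratio test: |a_{n+1}/a_n| = [(4n + 7)/(4(n+1) + 7)] · 7/4 → 7/4 as n → ∞.
Convergence for |x| · 7/4 < 1, i.e. |x| < 4/7. So R = 4/7.
When x = 4/7, comparison with the harmonic series Σ 1/n shows the series diverges.
Check x = -4/7: convergence follows from the alternating series test (terms decrease monotonically to 0).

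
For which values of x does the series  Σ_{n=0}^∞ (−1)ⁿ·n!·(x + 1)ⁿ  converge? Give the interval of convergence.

By the ratio test, |a_{n+1}/a_n| = (n+1) → ∞.
The ratio grows without bound, so the series diverges whenever (x + 1) ≠ 0; it converges only at x = -1. R = 0.

{-1}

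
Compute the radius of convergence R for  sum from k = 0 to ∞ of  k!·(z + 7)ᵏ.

R = 0

Apply the ratio test: |a_{k+1}| / |a_k| = (k+1), which tends to ∞ as k → ∞.
The terms grow without bound for any (z + 7) ≠ 0, so R = 0 (convergence only at z = -7).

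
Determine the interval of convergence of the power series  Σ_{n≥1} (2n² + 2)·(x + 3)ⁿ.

(-4, -2)

Apply the ratio test: |a_{n+1}| / |a_n| = (2(n+1)² + 2)/(2n² + 2), which tends to 1 as n → ∞.
Hence R = 1.
Check x = -2: the terms do not tend to 0, so the series diverges.
When x = -4, the terms have absolute value of order n², which does not tend to 0, so the series diverges by the divergence test.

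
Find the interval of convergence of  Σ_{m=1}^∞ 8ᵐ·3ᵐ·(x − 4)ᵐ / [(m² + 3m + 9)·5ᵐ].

[91/24, 101/24]

By the ratio test, |a_{m+1}/a_m| = [(m² + 3m + 9)/((m+1)² + 3(m+1) + 9)] · 8·3/5 → 24/5.
Hence the series converges for |x − 4| < 1/(24/5) = 5/24, so the radius of convergence is 5/24.
When x = 101/24, the terms are on the order of 1/m², so the series converges absolutely by comparison with the p-series (p = 2 > 1).
Check x = 91/24: the terms are on the order of 1/m², so the series converges absolutely by comparison with the p-series (p = 2 > 1).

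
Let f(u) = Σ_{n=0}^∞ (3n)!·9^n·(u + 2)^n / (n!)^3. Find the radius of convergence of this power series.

R = 1/243

Apply the ratio test: |a_{n+1}| / |a_n| = (3n+1)·(3n+2)·(3n+3)/(n+1)³ · 9, which tends to 243 as n → ∞.
Convergence for |u + 2| · 243 < 1, i.e. |u + 2| < 1/243. So R = 1/243.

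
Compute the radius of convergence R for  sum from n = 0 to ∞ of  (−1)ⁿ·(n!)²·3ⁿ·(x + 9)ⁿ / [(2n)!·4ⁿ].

R = 16/3

By the ratio test, |a_{n+1}/a_n| = (n+1)²/[(2n+1)·(2n+2)] · 3/4 → 3/16.
Hence the series converges for |x + 9| < 1/(3/16) = 16/3, so the radius of convergence is 16/3.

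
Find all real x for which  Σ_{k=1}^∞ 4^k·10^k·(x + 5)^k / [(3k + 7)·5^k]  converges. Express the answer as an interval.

[-41/8, -39/8)

By the ratio test, |a_{k+1}/a_k| = [(3k + 7)/(3(k+1) + 7)] · 4·10/5 → 8.
The series converges when 8 · |x + 5| < 1, giving R = 1/8.
Check x = -39/8: the terms behave like c/k; limit comparison with the harmonic series gives divergence.
When x = -41/8, convergence follows from the alternating series test (terms decrease monotonically to 0).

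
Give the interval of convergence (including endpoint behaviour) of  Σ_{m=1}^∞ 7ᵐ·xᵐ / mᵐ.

By the Cauchy root test, |a_m|^(1/m) = 7/m → 0.
The limit is 0 for every x, so R = ∞.

(−∞, ∞)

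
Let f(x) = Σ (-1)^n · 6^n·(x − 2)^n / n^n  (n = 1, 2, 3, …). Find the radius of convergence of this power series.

R = ∞

Root test: |a_n|^(1/n) = 6/n → 0.
The limit is 0 for every x, so R = ∞.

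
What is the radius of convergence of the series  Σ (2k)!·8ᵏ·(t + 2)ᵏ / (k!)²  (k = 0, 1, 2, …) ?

Apply the ratio test: |a_{k+1}| / |a_k| = (2k+1)·(2k+2)/(k+1)² · 8, which tends to 32 as k → ∞.
The series converges when 32 · |t + 2| < 1, giving R = 1/32.

R = 1/32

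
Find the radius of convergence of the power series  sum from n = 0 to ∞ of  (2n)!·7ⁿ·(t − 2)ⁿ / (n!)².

R = 1/28

Ratio test: |a_{n+1}/a_n| = (2n+1)·(2n+2)/(n+1)² · 7 → 28 as n → ∞.
Thus R = 1/(28) = 1/28.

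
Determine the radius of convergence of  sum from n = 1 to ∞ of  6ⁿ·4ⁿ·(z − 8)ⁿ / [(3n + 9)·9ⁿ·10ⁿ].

R = 15/4

The ratio of consecutive coefficients is [(3n + 9)/(3(n+1) + 9)] · 6·4/(9·10) → 4/15.
Convergence for |z − 8| · 4/15 < 1, i.e. |z − 8| < 15/4. So R = 15/4.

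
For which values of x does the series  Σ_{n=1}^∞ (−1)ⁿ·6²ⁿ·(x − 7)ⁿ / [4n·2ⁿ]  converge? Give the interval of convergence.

(125/18, 127/18]

The ratio of consecutive coefficients is [4n/4(n+1)] · 36/2 → 18.
Convergence for |x − 7| · 18 < 1, i.e. |x − 7| < 1/18. So R = 1/18.
At x = 127/18: the terms alternate in sign and decrease monotonically to 0 in absolute value (size ~ c/n), so the alternating series test gives convergence.
At x = 125/18: the terms are asymptotic to a nonzero constant times 1/n, so the series diverges by limit comparison with Σ 1/n.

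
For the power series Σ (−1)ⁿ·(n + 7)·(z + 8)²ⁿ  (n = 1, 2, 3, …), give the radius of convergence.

By the ratio test, |a_{n+1}/a_n| = ((n+1) + 7)/(n + 7) → 1.
Writing y = (z + 8)², the series in y has radius 1, so |z + 8| < √(1) = 1 and R = 1.

R = 1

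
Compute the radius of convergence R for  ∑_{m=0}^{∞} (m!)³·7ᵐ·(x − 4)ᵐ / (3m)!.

R = 27/7

By the ratio test, |a_{m+1}/a_m| = (m+1)³/[(3m+1)·(3m+2)·(3m+3)] · 7 → 7/27.
Hence the series converges for |x − 4| < 1/(7/27) = 27/7, so the radius of convergence is 27/7.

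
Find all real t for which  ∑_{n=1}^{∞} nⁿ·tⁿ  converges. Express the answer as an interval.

{0}

Root test: |a_n|^(1/n) = n → ∞.
Since the n-th root of |a_n| is unbounded, the series converges only at t = 0; R = 0.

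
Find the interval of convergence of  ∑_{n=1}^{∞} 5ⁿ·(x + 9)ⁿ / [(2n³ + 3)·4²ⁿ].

[-61/5, -29/5]

By the ratio test, |a_{n+1}/a_n| = [(2n³ + 3)/(2(n+1)³ + 3)] · 5/16 → 5/16.
The series converges when 5/16 · |x + 9| < 1, giving R = 16/5.
Check x = -29/5: the series is dominated by a constant times Σ 1/n³, which converges (p = 3 > 1).
Endpoint x = -61/5: the terms are on the order of 1/n³, so the series converges absolutely by comparison with the p-series (p = 3 > 1).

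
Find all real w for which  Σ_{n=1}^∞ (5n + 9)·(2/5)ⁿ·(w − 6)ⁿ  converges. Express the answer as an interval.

(7/2, 17/2)

The ratio of consecutive coefficients is [(5(n+1) + 9)/(5n + 9)] · 2/5 → 2/5.
Convergence for |w − 6| · 2/5 < 1, i.e. |w − 6| < 5/2. So R = 5/2.
At w = 17/2: the n-th term does not approach 0; divergence by the term test.
When w = 7/2, the terms have absolute value of order n, which does not tend to 0, so the series diverges by the divergence test.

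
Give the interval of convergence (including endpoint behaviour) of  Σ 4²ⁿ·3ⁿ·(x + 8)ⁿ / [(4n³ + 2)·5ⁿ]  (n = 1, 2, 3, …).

Ratio test: |a_{n+1}/a_n| = [(4n³ + 2)/(4(n+1)³ + 2)] · 16·3/5 → 48/5 as n → ∞.
Convergence for |x + 8| · 48/5 < 1, i.e. |x + 8| < 5/48. So R = 5/48.
At x = -379/48: the terms are on the order of 1/n³, so the series converges absolutely by comparison with the p-series (p = 3 > 1).
At x = -389/48: the series is dominated by a constant times Σ 1/n³, which converges (p = 3 > 1).

[-389/48, -379/48]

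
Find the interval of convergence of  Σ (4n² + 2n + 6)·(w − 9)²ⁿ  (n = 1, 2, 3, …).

(8, 10)

Apply the ratio test: |a_{n+1}| / |a_n| = (4(n+1)² + 2(n+1) + 6)/(4n² + 2n + 6), which tends to 1 as n → ∞.
Writing y = (w − 9)², the series in y has radius 1, so |w − 9| < √(1) = 1 and R = 1.
When w = 10, the terms have absolute value of order n², which does not tend to 0, so the series diverges by the divergence test.
At w = 8: the terms do not tend to 0, so the series diverges.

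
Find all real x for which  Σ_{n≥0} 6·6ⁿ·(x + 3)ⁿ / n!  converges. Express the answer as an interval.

The ratio of consecutive coefficients is 6/6 · 6 · 1/(n+1) → 0.
The ratio tends to 0 regardless of x, hence R = ∞.

(−∞, ∞)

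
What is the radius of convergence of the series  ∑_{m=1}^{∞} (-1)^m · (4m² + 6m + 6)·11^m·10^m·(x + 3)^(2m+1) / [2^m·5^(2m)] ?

The ratio of consecutive coefficients is [(4(m+1)² + 6(m+1) + 6)/(4m² + 6m + 6)] · 11·10/(2·25) → 11/5.
Since the exponent of (x + 3) increases by 2 each term, convergence requires |x + 3|² < 5/11, hence R = √55/11.

R = √55/11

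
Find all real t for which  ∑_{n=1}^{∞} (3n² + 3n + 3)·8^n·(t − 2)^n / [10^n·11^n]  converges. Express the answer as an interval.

By the ratio test, |a_{n+1}/a_n| = [(3(n+1)² + 3(n+1) + 3)/(3n² + 3n + 3)] · 8/(10·11) → 4/55.
The series converges when 4/55 · |t − 2| < 1, giving R = 55/4.
At t = 63/4: the terms do not tend to 0, so the series diverges.
When t = -47/4, the n-th term does not approach 0; divergence by the term test.

(-47/4, 63/4)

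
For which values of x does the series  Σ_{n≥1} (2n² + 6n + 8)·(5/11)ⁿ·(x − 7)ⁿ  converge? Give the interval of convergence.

(24/5, 46/5)

The ratio of consecutive coefficients is [(2(n+1)² + 6(n+1) + 8)/(2n² + 6n + 8)] · 5/11 → 5/11.
Thus R = 1/(5/11) = 11/5.
At x = 46/5: the n-th term does not approach 0; divergence by the term test.
Endpoint x = 24/5: the terms have absolute value of order n², which does not tend to 0, so the series diverges by the divergence test.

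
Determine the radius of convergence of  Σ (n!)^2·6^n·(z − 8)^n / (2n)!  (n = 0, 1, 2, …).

R = 2/3

Apply the ratio test: |a_{n+1}| / |a_n| = (n+1)²/[(2n+1)·(2n+2)] · 6, which tends to 3/2 as n → ∞.
Convergence for |z − 8| · 3/2 < 1, i.e. |z − 8| < 2/3. So R = 2/3.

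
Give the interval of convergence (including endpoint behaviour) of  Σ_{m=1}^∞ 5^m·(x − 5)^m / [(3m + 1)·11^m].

By the ratio test, |a_{m+1}/a_m| = [(3m + 1)/(3(m+1) + 1)] · 5/11 → 5/11.
The series converges when 5/11 · |x − 5| < 1, giving R = 11/5.
Endpoint x = 36/5: the terms behave like c/m; limit comparison with the harmonic series gives divergence.
When x = 14/5, an alternating series whose terms decrease to 0 in absolute value, so it converges by the Leibniz criterion.

[14/5, 36/5)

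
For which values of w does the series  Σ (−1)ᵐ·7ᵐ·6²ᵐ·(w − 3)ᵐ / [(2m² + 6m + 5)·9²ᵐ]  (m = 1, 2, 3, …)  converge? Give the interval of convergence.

The ratio of consecutive coefficients is [(2m² + 6m + 5)/(2(m+1)² + 6(m+1) + 5)] · 7·36/81 → 28/9.
Thus R = 1/(28/9) = 9/28.
Endpoint w = 93/28: absolute convergence follows by limit comparison with Σ 1/m².
When w = 75/28, absolute convergence follows by limit comparison with Σ 1/m².

[75/28, 93/28]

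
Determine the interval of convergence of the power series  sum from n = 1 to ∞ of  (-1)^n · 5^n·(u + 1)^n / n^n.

(−∞, ∞)

Root test: |a_n|^(1/n) = 5/n → 0.
The limit is 0 for every u, so R = ∞.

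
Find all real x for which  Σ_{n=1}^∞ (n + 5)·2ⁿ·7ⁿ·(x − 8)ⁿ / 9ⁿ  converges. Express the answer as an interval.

By the ratio test, |a_{n+1}/a_n| = [((n+1) + 5)/(n + 5)] · 2·7/9 → 14/9.
Convergence for |x − 8| · 14/9 < 1, i.e. |x − 8| < 9/14. So R = 9/14.
Check x = 121/14: the n-th term does not approach 0; divergence by the term test.
Check x = 103/14: the terms do not tend to 0, so the series diverges.

(103/14, 121/14)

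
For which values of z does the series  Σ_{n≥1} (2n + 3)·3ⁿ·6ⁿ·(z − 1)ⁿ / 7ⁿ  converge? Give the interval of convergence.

The ratio of consecutive coefficients is [(2(n+1) + 3)/(2n + 3)] · 3·6/7 → 18/7.
Convergence for |z − 1| · 18/7 < 1, i.e. |z − 1| < 7/18. So R = 7/18.
Check z = 25/18: the terms do not tend to 0, so the series diverges.
Check z = 11/18: the n-th term does not approach 0; divergence by the term test.

(11/18, 25/18)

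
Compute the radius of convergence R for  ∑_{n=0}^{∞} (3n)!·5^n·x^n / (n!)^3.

R = 1/135

Ratio test: |a_{n+1}/a_n| = (3n+1)·(3n+2)·(3n+3)/(n+1)³ · 5 → 135 as n → ∞.
Thus R = 1/(135) = 1/135.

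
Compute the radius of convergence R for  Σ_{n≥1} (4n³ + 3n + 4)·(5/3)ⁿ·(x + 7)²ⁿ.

By the ratio test, |a_{n+1}/a_n| = [(4(n+1)³ + 3(n+1) + 4)/(4n³ + 3n + 4)] · 5/3 → 5/3.
Since the exponent of (x + 7) increases by 2 each term, convergence requires |x + 7|² < 3/5, hence R = √15/5.

R = √15/5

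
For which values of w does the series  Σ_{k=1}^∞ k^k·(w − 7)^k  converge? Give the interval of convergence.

By the Cauchy root test, |a_k|^(1/k) = k → ∞.
The root grows without bound, so R = 0 (convergence only at w = 7).

{7}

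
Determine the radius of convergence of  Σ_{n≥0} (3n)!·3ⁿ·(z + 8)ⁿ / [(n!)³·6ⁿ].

R = 2/27

Apply the ratio test: |a_{n+1}| / |a_n| = (3n+1)·(3n+2)·(3n+3)/(n+1)³ · 3/6, which tends to 27/2 as n → ∞.
Thus R = 1/(27/2) = 2/27.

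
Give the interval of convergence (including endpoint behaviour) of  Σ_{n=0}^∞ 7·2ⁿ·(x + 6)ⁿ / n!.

Ratio test: |a_{n+1}/a_n| = 7/7 · 2 · 1/(n+1) → 0 as n → ∞.
The ratio tends to 0 regardless of x, hence R = ∞.

(−∞, ∞)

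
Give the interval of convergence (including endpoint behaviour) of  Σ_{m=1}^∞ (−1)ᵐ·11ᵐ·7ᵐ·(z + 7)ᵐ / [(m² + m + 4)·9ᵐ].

By the ratio test, |a_{m+1}/a_m| = [(m² + m + 4)/((m+1)² + (m+1) + 4)] · 11·7/9 → 77/9.
The series converges when 77/9 · |z + 7| < 1, giving R = 9/77.
When z = -530/77, the terms are on the order of 1/m², so the series converges absolutely by comparison with the p-series (p = 2 > 1).
Endpoint z = -548/77: absolute convergence follows by limit comparison with Σ 1/m².

[-548/77, -530/77]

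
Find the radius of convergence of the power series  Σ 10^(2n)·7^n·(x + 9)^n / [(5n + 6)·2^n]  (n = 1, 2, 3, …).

The ratio of consecutive coefficients is [(5n + 6)/(5(n+1) + 6)] · 100·7/2 → 350.
Hence the series converges for |x + 9| < 1/(350) = 1/350, so the radius of convergence is 1/350.

R = 1/350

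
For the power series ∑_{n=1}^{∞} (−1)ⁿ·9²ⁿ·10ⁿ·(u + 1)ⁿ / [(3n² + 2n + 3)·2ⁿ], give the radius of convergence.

Apply the ratio test: |a_{n+1}| / |a_n| = [(3n² + 2n + 3)/(3(n+1)² + 2(n+1) + 3)] · 81·10/2, which tends to 405 as n → ∞.
The series converges when 405 · |u + 1| < 1, giving R = 1/405.

R = 1/405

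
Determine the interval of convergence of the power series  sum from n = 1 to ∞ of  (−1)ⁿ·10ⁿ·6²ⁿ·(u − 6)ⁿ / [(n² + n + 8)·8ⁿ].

The ratio of consecutive coefficients is [(n² + n + 8)/((n+1)² + (n+1) + 8)] · 10·36/8 → 45.
Thus R = 1/(45) = 1/45.
When u = 271/45, the series is dominated by a constant times Σ 1/n², which converges (p = 2 > 1).
Check u = 269/45: the series is dominated by a constant times Σ 1/n², which converges (p = 2 > 1).

[269/45, 271/45]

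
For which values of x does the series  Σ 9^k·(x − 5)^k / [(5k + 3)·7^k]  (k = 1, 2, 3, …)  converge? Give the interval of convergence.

[38/9, 52/9)

The ratio of consecutive coefficients is [(5k + 3)/(5(k+1) + 3)] · 9/7 → 9/7.
Convergence for |x − 5| · 9/7 < 1, i.e. |x − 5| < 7/9. So R = 7/9.
Check x = 52/9: the terms are asymptotic to a nonzero constant times 1/k, so the series diverges by limit comparison with Σ 1/k.
At x = 38/9: convergence follows from the alternating series test (terms decrease monotonically to 0).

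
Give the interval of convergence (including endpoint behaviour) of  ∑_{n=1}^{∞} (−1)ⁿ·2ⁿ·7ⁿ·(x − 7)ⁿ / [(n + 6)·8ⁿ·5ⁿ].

(29/7, 69/7]

The ratio of consecutive coefficients is [(n + 6)/((n+1) + 6)] · 2·7/(8·5) → 7/20.
Hence the series converges for |x − 7| < 1/(7/20) = 20/7, so the radius of convergence is 20/7.
At x = 69/7: the terms alternate in sign and decrease monotonically to 0 in absolute value (size ~ c/n), so the alternating series test gives convergence.
Endpoint x = 29/7: the terms are asymptotic to a nonzero constant times 1/n, so the series diverges by limit comparison with Σ 1/n.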